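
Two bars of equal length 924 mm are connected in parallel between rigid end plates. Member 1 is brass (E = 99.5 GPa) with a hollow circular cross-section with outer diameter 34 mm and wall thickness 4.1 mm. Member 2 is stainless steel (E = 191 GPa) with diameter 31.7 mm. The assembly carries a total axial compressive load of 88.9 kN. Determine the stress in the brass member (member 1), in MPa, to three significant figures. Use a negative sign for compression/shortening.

A_1 = 385.1 mm².
A_2 = 789.2 mm².
Equal strain + equilibrium ⇒ each member carries load in proportion to AE: A₁E₁ = 38320000 N, A₂E₂ = 150700000 N, ΣAE = 189100000 N.
σ₁ = P·E₁/ΣAE = -88900·99500/189100000 = -46.79 MPa.

-46.8 MPa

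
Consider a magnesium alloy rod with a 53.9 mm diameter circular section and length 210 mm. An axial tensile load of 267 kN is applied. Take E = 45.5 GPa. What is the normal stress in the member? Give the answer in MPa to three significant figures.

117 MPa

A = 2282 mm².
σ = N/A = 267000/2282 = 117 MPa.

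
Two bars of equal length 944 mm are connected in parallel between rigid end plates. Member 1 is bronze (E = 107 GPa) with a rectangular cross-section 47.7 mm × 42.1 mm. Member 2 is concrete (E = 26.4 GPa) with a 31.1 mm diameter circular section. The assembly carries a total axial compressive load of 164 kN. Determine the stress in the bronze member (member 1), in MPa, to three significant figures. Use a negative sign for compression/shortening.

-74.7 MPa

A_1 = 2008 mm².
A_2 = 759.6 mm².
Equal strain + equilibrium ⇒ each member carries load in proportion to AE: A₁E₁ = 214900000 N, A₂E₂ = 20050000 N, ΣAE = 234900000 N.
σ₁ = P·E₁/ΣAE = -164000·107000/234900000 = -74.69 MPa.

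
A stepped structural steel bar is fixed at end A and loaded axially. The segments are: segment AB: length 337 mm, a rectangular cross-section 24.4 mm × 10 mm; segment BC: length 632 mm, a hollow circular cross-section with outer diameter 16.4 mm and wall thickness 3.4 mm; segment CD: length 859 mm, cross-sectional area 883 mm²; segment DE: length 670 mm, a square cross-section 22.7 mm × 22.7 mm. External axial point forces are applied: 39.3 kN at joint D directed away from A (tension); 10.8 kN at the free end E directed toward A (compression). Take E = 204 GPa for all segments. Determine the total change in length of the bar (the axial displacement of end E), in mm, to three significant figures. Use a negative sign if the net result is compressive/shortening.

Internal axial forces (sectioning from the free end, tension +): N_DE = -10.8 kN, N_CD = 28.5 kN, N_BC = 28.5 kN, N_AB = 28.5 kN.
A_AB = 244 mm².
A_BC = 138.9 mm².
A_DE = 515.3 mm².
δ_AB = 28500·337/(244·204000) = 0.193 mm
δ_BC = 28500·632/(138.9·204000) = 0.6359 mm
δ_CD = 28500·859/(883·204000) = 0.1359 mm
δ_DE = -10800·670/(515.3·204000) = -0.06884 mm
δ = Σδ_i = 0.8959 mm.

0.896 mm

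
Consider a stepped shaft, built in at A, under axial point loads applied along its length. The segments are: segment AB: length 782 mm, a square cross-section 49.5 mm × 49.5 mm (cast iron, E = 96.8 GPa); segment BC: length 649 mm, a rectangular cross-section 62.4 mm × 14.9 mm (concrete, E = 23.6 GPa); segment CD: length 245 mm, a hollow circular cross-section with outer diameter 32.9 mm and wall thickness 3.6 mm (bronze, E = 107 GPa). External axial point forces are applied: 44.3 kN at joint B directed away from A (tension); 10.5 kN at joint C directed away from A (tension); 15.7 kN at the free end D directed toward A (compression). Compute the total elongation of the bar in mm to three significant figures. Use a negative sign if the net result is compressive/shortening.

-0.133 mm

Internal axial forces (sectioning from the free end, tension +): N_CD = -15.7 kN, N_BC = -5.2 kN, N_AB = 39.1 kN.
A_AB = 2450 mm².
A_BC = 929.8 mm².
A_CD = 331.4 mm².
δ_AB = 39100·782/(2450·96800) = 0.1289 mm
δ_BC = -5200·649/(929.8·23600) = -0.1538 mm
δ_CD = -15700·245/(331.4·107000) = -0.1085 mm
δ = Σδ_i = -0.1334 mm.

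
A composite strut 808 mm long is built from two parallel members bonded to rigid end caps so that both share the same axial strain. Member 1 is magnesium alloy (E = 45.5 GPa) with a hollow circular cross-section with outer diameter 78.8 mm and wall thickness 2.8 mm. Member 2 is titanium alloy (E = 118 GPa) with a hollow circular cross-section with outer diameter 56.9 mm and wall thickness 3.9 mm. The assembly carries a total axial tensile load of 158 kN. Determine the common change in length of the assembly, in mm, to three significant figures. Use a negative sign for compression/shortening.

1.19 mm

A_1 = 668.5 mm².
A_2 = 649.4 mm².
Equal strain + equilibrium ⇒ each member carries load in proportion to AE: A₁E₁ = 30420000 N, A₂E₂ = 76630000 N, ΣAE = 107000000 N.
δ = PL/ΣAE = 158000·808/107000000 = 1.193 mm.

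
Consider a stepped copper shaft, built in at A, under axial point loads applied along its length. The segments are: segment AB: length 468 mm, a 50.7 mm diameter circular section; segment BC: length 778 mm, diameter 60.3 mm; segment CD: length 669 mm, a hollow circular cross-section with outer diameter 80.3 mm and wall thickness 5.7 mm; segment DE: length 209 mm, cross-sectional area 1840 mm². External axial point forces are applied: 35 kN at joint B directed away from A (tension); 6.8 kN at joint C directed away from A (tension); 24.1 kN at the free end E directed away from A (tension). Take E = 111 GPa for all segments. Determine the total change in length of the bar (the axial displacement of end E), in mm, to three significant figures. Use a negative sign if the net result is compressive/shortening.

0.347 mm

Internal axial forces (sectioning from the free end, tension +): N_DE = 24.1 kN, N_CD = 24.1 kN, N_BC = 30.9 kN, N_AB = 65.9 kN.
A_AB = 2019 mm².
A_BC = 2856 mm².
A_CD = 1336 mm².
δ_AB = 65900·468/(2019·111000) = 0.1376 mm
δ_BC = 30900·778/(2856·111000) = 0.07584 mm
δ_CD = 24100·669/(1336·111000) = 0.1087 mm
δ_DE = 24100·209/(1840·111000) = 0.02466 mm
δ = Σδ_i = 0.3469 mm.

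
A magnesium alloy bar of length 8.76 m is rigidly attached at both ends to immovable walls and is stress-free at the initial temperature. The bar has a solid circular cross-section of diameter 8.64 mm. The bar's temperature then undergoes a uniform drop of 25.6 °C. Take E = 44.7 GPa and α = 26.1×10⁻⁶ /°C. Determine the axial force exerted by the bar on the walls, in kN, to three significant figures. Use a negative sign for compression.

1.75 kN

Free thermal expansion αLΔT = 26.1e-6 · 8760 · -25.6 = -5.853 mm.
The walls impose strain ε = −(-5.853)/8760 = 6.6816e-04; σ = Eε = 44700 · 6.6816e-04 = 29.87 MPa.
Wall reaction R = σ·A = 29.87·58.63 = 1751 N = 1.751 kN.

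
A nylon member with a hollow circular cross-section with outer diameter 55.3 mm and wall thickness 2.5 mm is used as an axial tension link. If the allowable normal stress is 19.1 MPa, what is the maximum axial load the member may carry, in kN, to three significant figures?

7.92 kN

A = 414.7 mm².
P_max = σ_allow · A = 19.1 · 414.7 = 7921 N = 7.921 kN.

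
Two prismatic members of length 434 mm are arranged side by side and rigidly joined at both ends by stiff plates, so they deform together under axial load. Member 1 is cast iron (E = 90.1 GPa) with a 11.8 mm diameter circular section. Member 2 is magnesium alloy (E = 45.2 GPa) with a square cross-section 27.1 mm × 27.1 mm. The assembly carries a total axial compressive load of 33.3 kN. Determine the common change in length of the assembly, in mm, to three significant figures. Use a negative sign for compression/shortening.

A_1 = 109.4 mm².
A_2 = 734.4 mm².
Equal strain + equilibrium ⇒ each member carries load in proportion to AE: A₁E₁ = 9853000 N, A₂E₂ = 33200000 N, ΣAE = 43050000 N.
δ = PL/ΣAE = -33300·434/43050000 = -0.3357 mm.

-0.336 mm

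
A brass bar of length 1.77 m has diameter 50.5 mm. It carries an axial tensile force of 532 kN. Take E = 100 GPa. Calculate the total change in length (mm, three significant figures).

4.70 mm

A = 2003 mm².
δ_mech = NL/(AE) = 532000·1770/(2003·100000) = 4.701 mm.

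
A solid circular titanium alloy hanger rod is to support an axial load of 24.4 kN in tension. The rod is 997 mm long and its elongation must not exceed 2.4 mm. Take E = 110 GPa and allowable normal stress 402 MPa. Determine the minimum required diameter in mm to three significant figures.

10.8 mm

Required area A ≥ P/σ_allow = 24400/402 = 60.7 mm².
For a solid circular section, d ≥ √(4A/π) = 8.791 mm.
Elongation limit: A ≥ PL/(Eδ_allow) = 24400·997/(110000·2.4) = 92.15 mm² ⇒ d ≥ 10.83 mm.
The elongation limit governs.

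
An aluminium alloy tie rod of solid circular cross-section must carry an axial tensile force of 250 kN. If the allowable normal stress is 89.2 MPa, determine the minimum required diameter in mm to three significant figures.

59.7 mm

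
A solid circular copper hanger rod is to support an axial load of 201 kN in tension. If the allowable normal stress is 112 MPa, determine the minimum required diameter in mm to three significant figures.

Required area A ≥ P/σ_allow = 201000/112 = 1795 mm².
For a solid circular section, d ≥ √(4A/π) = 47.8 mm.

47.8 mm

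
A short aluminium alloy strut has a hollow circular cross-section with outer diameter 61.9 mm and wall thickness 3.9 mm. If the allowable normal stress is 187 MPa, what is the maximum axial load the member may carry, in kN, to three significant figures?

133 kN

A = 710.6 mm².
P_max = σ_allow · A = 187 · 710.6 = 132900 N = 132.9 kN.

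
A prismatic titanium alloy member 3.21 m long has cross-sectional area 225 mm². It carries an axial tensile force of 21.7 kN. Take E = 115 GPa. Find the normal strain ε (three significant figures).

σ = N/A = 96.44 MPa; ε = σ/E = 96.44/115000 = 8.386e-04.

8.39e-04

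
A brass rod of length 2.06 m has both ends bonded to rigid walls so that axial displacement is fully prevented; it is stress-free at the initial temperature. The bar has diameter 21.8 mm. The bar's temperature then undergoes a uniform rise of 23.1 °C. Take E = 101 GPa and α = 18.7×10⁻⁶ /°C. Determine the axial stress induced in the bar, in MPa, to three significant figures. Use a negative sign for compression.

-43.6 MPa

Free thermal expansion αLΔT = 18.7e-6 · 2060 · 23.1 = 0.8899 mm.
The walls impose strain ε = −(0.8899)/2060 = -4.3197e-04; σ = Eε = 101000 · -4.3197e-04 = -43.63 MPa.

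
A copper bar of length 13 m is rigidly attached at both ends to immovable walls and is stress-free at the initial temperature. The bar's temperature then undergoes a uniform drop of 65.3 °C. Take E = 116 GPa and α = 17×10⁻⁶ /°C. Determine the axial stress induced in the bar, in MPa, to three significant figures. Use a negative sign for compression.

Free thermal expansion αLΔT = 17e-6 · 13000 · -65.3 = -14.43 mm.
The walls impose strain ε = −(-14.43)/13000 = 1.1101e-03; σ = Eε = 116000 · 1.1101e-03 = 128.8 MPa.

129 MPa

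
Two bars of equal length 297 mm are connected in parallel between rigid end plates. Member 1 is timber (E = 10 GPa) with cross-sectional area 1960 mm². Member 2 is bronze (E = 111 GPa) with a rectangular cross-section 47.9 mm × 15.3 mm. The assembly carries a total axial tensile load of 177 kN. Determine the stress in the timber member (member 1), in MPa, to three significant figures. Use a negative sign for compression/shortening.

17.5 MPa

A_2 = 732.9 mm².
Equal strain + equilibrium ⇒ each member carries load in proportion to AE: A₁E₁ = 19600000 N, A₂E₂ = 81350000 N, ΣAE = 100900000 N.
σ₁ = P·E₁/ΣAE = 177000·10000/100900000 = 17.53 MPa.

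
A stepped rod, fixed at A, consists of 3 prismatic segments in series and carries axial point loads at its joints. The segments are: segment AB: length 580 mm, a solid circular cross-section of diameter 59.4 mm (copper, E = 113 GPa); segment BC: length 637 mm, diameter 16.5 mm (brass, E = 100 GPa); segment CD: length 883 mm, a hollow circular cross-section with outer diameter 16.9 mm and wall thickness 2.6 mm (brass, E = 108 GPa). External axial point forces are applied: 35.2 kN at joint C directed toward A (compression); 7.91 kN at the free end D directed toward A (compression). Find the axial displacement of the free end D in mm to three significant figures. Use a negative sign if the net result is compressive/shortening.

-1.92 mm

Internal axial forces (sectioning from the free end, tension +): N_CD = -7.91 kN, N_BC = -43.11 kN, N_AB = -43.11 kN.
A_AB = 2771 mm².
A_BC = 213.8 mm².
A_CD = 116.8 mm².
δ_AB = -43110·580/(2771·113000) = -0.07985 mm
δ_BC = -43110·637/(213.8·100000) = -1.284 mm
δ_CD = -7910·883/(116.8·108000) = -0.5537 mm
δ = Σδ_i = -1.918 mm.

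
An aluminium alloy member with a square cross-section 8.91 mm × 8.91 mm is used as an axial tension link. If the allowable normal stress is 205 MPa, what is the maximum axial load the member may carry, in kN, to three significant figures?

16.3 kN

A = 79.39 mm².
P_max = σ_allow · A = 205 · 79.39 = 16270 N = 16.27 kN.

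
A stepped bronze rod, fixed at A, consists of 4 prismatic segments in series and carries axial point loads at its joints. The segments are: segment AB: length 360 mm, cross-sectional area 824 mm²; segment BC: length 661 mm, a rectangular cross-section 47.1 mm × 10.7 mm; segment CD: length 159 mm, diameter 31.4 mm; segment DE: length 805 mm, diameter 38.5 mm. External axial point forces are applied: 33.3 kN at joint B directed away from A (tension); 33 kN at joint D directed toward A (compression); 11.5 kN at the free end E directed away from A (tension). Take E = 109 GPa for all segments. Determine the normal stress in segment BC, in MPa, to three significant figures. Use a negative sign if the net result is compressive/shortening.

-42.7 MPa

Internal axial forces (sectioning from the free end, tension +): N_DE = 11.5 kN, N_CD = -21.5 kN, N_BC = -21.5 kN, N_AB = 11.8 kN.
A_BC = 504 mm².
σ_BC = N_BC/A_BC = -21500/504 = -42.66 MPa.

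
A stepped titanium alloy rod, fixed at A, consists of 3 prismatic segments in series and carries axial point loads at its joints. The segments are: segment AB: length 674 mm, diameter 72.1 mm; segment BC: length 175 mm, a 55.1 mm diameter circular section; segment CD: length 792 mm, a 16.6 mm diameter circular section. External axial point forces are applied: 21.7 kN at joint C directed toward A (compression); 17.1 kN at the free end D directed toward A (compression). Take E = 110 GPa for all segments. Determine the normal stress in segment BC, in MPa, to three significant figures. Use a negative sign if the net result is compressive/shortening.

-16.3 MPa

Internal axial forces (sectioning from the free end, tension +): N_CD = -17.1 kN, N_BC = -38.8 kN, N_AB = -38.8 kN.
A_BC = 2384 mm².
σ_BC = N_BC/A_BC = -38800/2384 = -16.27 MPa.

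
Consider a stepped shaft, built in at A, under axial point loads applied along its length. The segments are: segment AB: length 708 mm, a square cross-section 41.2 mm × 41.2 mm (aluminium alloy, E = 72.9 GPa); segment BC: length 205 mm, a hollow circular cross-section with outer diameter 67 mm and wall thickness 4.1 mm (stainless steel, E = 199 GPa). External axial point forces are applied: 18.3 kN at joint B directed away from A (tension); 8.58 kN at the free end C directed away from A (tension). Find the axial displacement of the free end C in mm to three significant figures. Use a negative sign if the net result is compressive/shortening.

Internal axial forces (sectioning from the free end, tension +): N_BC = 8.58 kN, N_AB = 26.88 kN.
A_AB = 1697 mm².
A_BC = 810.2 mm².
δ_AB = 26880·708/(1697·72900) = 0.1538 mm
δ_BC = 8580·205/(810.2·199000) = 0.01091 mm
δ = Σδ_i = 0.1647 mm.

0.165 mm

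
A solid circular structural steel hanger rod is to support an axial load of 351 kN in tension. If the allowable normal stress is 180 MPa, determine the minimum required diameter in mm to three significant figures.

Required area A ≥ P/σ_allow = 351000/180 = 1950 mm².
For a solid circular section, d ≥ √(4A/π) = 49.83 mm.

49.8 mm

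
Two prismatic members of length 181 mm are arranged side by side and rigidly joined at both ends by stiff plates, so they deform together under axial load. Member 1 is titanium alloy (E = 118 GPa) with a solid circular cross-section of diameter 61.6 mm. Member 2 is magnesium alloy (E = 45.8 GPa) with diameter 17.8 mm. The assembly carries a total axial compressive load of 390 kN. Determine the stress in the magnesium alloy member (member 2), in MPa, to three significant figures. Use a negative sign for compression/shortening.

A_1 = 2980 mm².
A_2 = 248.8 mm².
Equal strain + equilibrium ⇒ each member carries load in proportion to AE: A₁E₁ = 351700000 N, A₂E₂ = 11400000 N, ΣAE = 363100000 N.
σ₂ = P·E₂/ΣAE = -390000·45800/363100000 = -49.2 MPa.

-49.2 MPa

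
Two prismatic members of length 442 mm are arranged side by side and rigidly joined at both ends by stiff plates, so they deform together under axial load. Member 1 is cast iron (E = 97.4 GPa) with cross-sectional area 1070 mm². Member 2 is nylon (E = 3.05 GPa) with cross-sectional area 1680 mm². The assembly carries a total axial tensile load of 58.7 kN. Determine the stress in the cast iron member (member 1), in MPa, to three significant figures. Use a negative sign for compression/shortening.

52.3 MPa

Equal strain + equilibrium ⇒ each member carries load in proportion to AE: A₁E₁ = 104200000 N, A₂E₂ = 5124000 N, ΣAE = 109300000 N.
σ₁ = P·E₁/ΣAE = 58700·97400/109300000 = 52.29 MPa.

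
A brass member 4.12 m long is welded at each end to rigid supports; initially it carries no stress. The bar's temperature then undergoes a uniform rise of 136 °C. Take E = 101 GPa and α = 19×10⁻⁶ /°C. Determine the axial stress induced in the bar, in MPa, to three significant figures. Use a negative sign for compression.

Free thermal expansion αLΔT = 19e-6 · 4120 · 136 = 10.65 mm.
The walls impose strain ε = −(10.65)/4120 = -2.5840e-03; σ = Eε = 101000 · -2.5840e-03 = -261 MPa.

-261 MPa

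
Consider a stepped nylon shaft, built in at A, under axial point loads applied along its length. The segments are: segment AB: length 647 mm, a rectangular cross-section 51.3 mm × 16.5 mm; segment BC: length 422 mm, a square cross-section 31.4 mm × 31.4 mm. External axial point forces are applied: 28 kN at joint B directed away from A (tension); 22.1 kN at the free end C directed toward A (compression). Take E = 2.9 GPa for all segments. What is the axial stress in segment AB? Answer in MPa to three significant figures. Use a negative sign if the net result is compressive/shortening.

Internal axial forces (sectioning from the free end, tension +): N_BC = -22.1 kN, N_AB = 5.9 kN.
A_AB = 846.4 mm².
σ_AB = N_AB/A_AB = 5900/846.4 = 6.97 MPa.

6.97 MPa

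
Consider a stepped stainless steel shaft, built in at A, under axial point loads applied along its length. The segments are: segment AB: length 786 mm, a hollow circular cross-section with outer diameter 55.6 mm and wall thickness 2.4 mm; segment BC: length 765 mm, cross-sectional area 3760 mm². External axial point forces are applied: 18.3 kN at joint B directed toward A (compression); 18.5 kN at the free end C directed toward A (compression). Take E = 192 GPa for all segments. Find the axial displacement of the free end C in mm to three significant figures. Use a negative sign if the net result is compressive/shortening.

-0.395 mm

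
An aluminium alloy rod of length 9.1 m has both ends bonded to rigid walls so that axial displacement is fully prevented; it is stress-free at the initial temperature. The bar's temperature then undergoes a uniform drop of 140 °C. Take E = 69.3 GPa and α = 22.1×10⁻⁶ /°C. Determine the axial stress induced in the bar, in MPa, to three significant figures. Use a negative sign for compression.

Free thermal expansion αLΔT = 22.1e-6 · 9100 · -140 = -28.16 mm.
The walls impose strain ε = −(-28.16)/9100 = 3.0940e-03; σ = Eε = 69300 · 3.0940e-03 = 214.4 MPa.

214 MPa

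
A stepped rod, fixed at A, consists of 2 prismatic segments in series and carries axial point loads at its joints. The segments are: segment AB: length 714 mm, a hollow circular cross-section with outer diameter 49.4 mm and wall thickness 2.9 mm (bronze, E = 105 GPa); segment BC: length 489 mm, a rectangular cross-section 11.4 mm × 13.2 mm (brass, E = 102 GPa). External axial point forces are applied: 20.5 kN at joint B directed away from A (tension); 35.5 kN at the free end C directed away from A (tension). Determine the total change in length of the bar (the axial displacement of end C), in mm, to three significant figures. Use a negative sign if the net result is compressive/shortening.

2.03 mm

Internal axial forces (sectioning from the free end, tension +): N_BC = 35.5 kN, N_AB = 56 kN.
A_AB = 423.6 mm².
A_BC = 150.5 mm².
δ_AB = 56000·714/(423.6·105000) = 0.8989 mm
δ_BC = 35500·489/(150.5·102000) = 1.131 mm
δ = Σδ_i = 2.03 mm.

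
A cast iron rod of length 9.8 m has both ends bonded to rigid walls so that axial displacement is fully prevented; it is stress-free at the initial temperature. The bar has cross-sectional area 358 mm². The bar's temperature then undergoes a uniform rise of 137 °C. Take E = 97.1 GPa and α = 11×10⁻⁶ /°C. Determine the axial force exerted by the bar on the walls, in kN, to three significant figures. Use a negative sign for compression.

Free thermal expansion αLΔT = 11e-6 · 9800 · 137 = 14.77 mm.
The walls impose strain ε = −(14.77)/9800 = -1.5070e-03; σ = Eε = 97100 · -1.5070e-03 = -146.3 MPa.
Wall reaction R = σ·A = -146.3·358 = -52390 N = -52.39 kN.

-52.4 kN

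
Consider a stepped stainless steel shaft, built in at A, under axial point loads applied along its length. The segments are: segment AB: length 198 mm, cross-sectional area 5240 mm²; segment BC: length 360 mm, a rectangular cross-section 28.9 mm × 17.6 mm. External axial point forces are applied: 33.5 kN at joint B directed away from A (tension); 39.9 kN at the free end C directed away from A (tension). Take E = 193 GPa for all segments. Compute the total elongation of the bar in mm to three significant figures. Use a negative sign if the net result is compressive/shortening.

0.161 mm

Internal axial forces (sectioning from the free end, tension +): N_BC = 39.9 kN, N_AB = 73.4 kN.
A_BC = 508.6 mm².
δ_AB = 73400·198/(5240·193000) = 0.01437 mm
δ_BC = 39900·360/(508.6·193000) = 0.1463 mm
δ = Σδ_i = 0.1607 mm.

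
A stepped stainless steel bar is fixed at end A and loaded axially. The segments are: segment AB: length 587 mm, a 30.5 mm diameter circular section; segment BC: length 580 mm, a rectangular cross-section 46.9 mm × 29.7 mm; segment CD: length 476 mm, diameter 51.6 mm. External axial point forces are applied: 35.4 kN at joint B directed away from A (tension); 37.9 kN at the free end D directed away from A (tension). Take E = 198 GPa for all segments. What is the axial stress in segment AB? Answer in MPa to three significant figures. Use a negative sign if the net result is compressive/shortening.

100 MPa

Internal axial forces (sectioning from the free end, tension +): N_CD = 37.9 kN, N_BC = 37.9 kN, N_AB = 73.3 kN.
A_AB = 730.6 mm².
σ_AB = N_AB/A_AB = 73300/730.6 = 100.3 MPa.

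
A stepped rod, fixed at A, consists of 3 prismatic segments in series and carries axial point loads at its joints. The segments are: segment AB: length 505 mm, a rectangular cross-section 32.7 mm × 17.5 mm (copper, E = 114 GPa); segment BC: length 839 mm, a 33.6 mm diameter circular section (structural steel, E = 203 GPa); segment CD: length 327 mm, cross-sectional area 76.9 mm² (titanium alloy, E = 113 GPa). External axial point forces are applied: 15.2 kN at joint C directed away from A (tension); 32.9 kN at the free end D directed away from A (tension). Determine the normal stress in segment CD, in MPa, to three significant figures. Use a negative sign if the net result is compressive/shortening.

Internal axial forces (sectioning from the free end, tension +): N_CD = 32.9 kN, N_BC = 48.1 kN, N_AB = 48.1 kN.
σ_CD = N_CD/A_CD = 32900/76.9 = 427.8 MPa.

428 MPa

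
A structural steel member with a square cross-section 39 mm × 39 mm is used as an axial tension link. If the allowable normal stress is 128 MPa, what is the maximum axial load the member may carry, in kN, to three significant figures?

A = 1521 mm².
P_max = σ_allow · A = 128 · 1521 = 194700 N = 194.7 kN.

195 kN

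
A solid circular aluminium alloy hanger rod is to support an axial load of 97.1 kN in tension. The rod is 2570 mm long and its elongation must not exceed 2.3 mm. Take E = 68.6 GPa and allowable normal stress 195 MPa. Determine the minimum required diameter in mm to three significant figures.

44.9 mm

Required area A ≥ P/σ_allow = 97100/195 = 497.9 mm².
For a solid circular section, d ≥ √(4A/π) = 25.18 mm.
Elongation limit: A ≥ PL/(Eδ_allow) = 97100·2570/(68600·2.3) = 1582 mm² ⇒ d ≥ 44.88 mm.
The elongation limit governs.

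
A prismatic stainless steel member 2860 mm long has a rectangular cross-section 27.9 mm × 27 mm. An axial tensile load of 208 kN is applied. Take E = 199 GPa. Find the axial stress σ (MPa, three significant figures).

276 MPa

A = 753.3 mm².
σ = N/A = 208000/753.3 = 276.1 MPa.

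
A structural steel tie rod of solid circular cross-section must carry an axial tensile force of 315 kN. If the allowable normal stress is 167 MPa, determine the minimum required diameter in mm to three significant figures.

Required area A ≥ P/σ_allow = 315000/167 = 1886 mm².
For a solid circular section, d ≥ √(4A/π) = 49.01 mm.

49.0 mm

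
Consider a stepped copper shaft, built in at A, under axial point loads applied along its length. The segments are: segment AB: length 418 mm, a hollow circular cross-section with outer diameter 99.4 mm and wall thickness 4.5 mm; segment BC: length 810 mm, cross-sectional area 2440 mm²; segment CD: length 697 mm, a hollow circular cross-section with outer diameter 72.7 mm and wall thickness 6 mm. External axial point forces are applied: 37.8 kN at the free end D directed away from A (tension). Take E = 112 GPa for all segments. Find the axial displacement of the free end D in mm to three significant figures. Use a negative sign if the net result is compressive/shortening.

0.404 mm

Internal axial forces (sectioning from the free end, tension +): N_CD = 37.8 kN, N_BC = 37.8 kN, N_AB = 37.8 kN.
A_AB = 1342 mm².
A_CD = 1257 mm².
δ_AB = 37800·418/(1342·112000) = 0.1052 mm
δ_BC = 37800·810/(2440·112000) = 0.112 mm
δ_CD = 37800·697/(1257·112000) = 0.1871 mm
δ = Σδ_i = 0.4043 mm.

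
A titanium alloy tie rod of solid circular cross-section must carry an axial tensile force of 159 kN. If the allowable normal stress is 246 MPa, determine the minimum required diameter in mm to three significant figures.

28.7 mm

Required area A ≥ P/σ_allow = 159000/246 = 646.3 mm².
For a solid circular section, d ≥ √(4A/π) = 28.69 mm.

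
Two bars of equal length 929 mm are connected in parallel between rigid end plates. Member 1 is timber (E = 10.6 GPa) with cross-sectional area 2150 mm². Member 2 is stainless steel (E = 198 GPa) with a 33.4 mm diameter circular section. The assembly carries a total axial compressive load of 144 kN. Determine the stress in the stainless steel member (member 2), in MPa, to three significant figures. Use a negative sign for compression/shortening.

A_2 = 876.2 mm².
Equal strain + equilibrium ⇒ each member carries load in proportion to AE: A₁E₁ = 22790000 N, A₂E₂ = 173500000 N, ΣAE = 196300000 N.
σ₂ = P·E₂/ΣAE = -144000·198000/196300000 = -145.3 MPa.

-145 MPa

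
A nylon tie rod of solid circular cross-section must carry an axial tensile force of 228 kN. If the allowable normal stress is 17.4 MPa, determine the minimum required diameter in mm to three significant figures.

Required area A ≥ P/σ_allow = 228000/17.4 = 13100 mm².
For a solid circular section, d ≥ √(4A/π) = 129.2 mm.

129 mm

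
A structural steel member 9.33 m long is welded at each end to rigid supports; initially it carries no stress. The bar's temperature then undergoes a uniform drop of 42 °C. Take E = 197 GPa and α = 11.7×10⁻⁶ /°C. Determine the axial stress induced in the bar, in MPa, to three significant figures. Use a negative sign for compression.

96.8 MPa

Free thermal expansion αLΔT = 11.7e-6 · 9330 · -42 = -4.585 mm.
The walls impose strain ε = −(-4.585)/9330 = 4.9140e-04; σ = Eε = 197000 · 4.9140e-04 = 96.81 MPa.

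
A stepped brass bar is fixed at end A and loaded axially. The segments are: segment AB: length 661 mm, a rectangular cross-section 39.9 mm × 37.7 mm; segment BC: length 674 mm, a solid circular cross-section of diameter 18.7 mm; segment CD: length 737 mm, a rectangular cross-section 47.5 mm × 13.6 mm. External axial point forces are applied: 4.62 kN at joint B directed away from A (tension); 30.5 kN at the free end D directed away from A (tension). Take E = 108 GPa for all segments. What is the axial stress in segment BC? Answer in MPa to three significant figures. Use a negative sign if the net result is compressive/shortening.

Internal axial forces (sectioning from the free end, tension +): N_CD = 30.5 kN, N_BC = 30.5 kN, N_AB = 35.12 kN.
A_BC = 274.6 mm².
σ_BC = N_BC/A_BC = 30500/274.6 = 111.1 MPa.

111 MPa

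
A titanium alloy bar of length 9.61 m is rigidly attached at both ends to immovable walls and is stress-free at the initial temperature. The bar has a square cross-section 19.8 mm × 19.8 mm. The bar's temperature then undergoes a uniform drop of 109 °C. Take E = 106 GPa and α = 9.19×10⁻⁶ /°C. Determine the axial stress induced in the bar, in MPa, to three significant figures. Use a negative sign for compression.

Free thermal expansion αLΔT = 9.19e-6 · 9610 · -109 = -9.626 mm.
The walls impose strain ε = −(-9.626)/9610 = 1.0017e-03; σ = Eε = 106000 · 1.0017e-03 = 106.2 MPa.

106 MPa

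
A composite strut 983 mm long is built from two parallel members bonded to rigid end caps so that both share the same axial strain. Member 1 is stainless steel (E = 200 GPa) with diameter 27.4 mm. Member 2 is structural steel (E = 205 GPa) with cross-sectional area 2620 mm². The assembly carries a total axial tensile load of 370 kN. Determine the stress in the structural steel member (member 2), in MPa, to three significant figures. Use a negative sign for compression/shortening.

116 MPa

A_1 = 589.6 mm².
Equal strain + equilibrium ⇒ each member carries load in proportion to AE: A₁E₁ = 117900000 N, A₂E₂ = 537100000 N, ΣAE = 655000000 N.
σ₂ = P·E₂/ΣAE = 370000·205000/655000000 = 115.8 MPa.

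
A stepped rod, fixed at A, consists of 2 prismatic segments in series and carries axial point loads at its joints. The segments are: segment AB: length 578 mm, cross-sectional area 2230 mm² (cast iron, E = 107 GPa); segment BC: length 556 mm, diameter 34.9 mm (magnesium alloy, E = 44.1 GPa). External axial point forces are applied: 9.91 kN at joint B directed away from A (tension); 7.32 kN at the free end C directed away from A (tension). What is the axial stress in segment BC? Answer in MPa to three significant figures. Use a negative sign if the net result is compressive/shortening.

7.65 MPa

Internal axial forces (sectioning from the free end, tension +): N_BC = 7.32 kN, N_AB = 17.23 kN.
A_BC = 956.6 mm².
σ_BC = N_BC/A_BC = 7320/956.6 = 7.652 MPa.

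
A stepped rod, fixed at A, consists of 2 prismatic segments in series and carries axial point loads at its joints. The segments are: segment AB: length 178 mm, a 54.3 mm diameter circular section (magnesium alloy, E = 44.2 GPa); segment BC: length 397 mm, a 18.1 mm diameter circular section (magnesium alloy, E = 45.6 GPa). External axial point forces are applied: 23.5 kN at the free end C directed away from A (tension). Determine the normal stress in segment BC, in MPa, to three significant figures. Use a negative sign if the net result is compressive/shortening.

91.3 MPa

Internal axial forces (sectioning from the free end, tension +): N_BC = 23.5 kN, N_AB = 23.5 kN.
A_BC = 257.3 mm².
σ_BC = N_BC/A_BC = 23500/257.3 = 91.33 MPa.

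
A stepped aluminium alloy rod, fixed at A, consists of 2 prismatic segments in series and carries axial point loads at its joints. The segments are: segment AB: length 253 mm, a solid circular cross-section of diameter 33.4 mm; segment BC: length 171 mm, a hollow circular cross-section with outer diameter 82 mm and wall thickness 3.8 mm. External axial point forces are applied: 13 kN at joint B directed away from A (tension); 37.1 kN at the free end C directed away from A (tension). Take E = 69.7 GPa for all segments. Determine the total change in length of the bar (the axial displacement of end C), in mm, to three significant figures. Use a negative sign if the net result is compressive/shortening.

Internal axial forces (sectioning from the free end, tension +): N_BC = 37.1 kN, N_AB = 50.1 kN.
A_AB = 876.2 mm².
A_BC = 933.6 mm².
δ_AB = 50100·253/(876.2·69700) = 0.2076 mm
δ_BC = 37100·171/(933.6·69700) = 0.0975 mm
δ = Σδ_i = 0.3051 mm.

0.305 mm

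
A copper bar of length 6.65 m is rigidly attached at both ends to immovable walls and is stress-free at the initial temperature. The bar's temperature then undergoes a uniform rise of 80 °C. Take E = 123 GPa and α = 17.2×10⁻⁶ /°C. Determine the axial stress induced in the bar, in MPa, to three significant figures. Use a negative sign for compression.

-169 MPa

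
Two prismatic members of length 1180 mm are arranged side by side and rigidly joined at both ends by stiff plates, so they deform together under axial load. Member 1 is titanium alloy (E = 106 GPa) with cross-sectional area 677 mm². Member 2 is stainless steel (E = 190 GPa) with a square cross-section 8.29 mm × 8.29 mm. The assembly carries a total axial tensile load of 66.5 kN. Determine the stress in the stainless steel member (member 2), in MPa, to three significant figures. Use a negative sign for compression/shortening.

149 MPa

A_2 = 68.72 mm².
Equal strain + equilibrium ⇒ each member carries load in proportion to AE: A₁E₁ = 71760000 N, A₂E₂ = 13060000 N, ΣAE = 84820000 N.
σ₂ = P·E₂/ΣAE = 66500·190000/84820000 = 149 MPa.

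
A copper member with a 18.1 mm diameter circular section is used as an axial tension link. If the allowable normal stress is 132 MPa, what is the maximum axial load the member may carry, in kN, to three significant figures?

34.0 kN

A = 257.3 mm².
P_max = σ_allow · A = 132 · 257.3 = 33960 N = 33.96 kN.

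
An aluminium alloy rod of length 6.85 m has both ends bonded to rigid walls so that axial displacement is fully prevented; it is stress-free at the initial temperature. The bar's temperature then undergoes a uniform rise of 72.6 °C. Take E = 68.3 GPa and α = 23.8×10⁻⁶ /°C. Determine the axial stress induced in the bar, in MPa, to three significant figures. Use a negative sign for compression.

Free thermal expansion αLΔT = 23.8e-6 · 6850 · 72.6 = 11.84 mm.
The walls impose strain ε = −(11.84)/6850 = -1.7279e-03; σ = Eε = 68300 · -1.7279e-03 = -118 MPa.

-118 MPa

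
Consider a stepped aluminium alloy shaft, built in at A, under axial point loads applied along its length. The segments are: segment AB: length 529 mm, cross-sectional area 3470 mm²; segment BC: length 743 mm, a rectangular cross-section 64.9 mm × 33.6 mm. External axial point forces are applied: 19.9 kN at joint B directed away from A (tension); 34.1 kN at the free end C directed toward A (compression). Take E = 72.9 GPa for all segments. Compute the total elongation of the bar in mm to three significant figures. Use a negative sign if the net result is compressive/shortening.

-0.189 mm

Internal axial forces (sectioning from the free end, tension +): N_BC = -34.1 kN, N_AB = -14.2 kN.
A_BC = 2181 mm².
δ_AB = -14200·529/(3470·72900) = -0.0297 mm
δ_BC = -34100·743/(2181·72900) = -0.1594 mm
δ = Σδ_i = -0.1891 mm.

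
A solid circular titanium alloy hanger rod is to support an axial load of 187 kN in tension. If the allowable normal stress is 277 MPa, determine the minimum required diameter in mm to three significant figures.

29.3 mm

Required area A ≥ P/σ_allow = 187000/277 = 675.1 mm².
For a solid circular section, d ≥ √(4A/π) = 29.32 mm.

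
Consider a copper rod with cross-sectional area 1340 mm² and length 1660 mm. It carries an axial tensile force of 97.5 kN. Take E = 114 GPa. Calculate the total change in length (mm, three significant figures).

1.06 mm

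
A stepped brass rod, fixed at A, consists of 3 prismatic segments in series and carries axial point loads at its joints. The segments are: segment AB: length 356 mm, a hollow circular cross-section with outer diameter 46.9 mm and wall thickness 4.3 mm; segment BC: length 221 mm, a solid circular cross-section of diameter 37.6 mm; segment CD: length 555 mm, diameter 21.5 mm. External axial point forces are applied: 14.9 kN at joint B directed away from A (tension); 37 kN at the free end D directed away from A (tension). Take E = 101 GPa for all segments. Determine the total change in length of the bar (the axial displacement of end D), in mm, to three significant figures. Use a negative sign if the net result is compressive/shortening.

0.951 mm

Internal axial forces (sectioning from the free end, tension +): N_CD = 37 kN, N_BC = 37 kN, N_AB = 51.9 kN.
A_AB = 575.5 mm².
A_BC = 1110 mm².
A_CD = 363.1 mm².
δ_AB = 51900·356/(575.5·101000) = 0.3179 mm
δ_BC = 37000·221/(1110·101000) = 0.07291 mm
δ_CD = 37000·555/(363.1·101000) = 0.56 mm
δ = Σδ_i = 0.9508 mm.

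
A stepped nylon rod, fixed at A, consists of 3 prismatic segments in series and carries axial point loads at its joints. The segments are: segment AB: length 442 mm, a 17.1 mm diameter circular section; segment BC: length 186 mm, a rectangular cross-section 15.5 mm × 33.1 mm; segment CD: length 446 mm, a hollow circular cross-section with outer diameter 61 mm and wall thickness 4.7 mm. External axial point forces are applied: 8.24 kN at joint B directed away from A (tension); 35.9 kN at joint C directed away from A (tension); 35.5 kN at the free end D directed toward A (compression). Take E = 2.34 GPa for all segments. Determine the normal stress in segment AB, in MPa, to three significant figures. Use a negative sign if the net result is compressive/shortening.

Internal axial forces (sectioning from the free end, tension +): N_CD = -35.5 kN, N_BC = 0.4 kN, N_AB = 8.64 kN.
A_AB = 229.7 mm².
σ_AB = N_AB/A_AB = 8640/229.7 = 37.62 MPa.

37.6 MPa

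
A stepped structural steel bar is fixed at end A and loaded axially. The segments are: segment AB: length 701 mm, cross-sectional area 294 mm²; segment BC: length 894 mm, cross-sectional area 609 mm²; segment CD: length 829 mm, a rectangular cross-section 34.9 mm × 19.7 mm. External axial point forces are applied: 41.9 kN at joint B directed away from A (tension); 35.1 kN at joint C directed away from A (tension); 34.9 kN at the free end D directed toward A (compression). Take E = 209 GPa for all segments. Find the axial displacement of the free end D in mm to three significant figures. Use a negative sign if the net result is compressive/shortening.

Internal axial forces (sectioning from the free end, tension +): N_CD = -34.9 kN, N_BC = 0.2 kN, N_AB = 42.1 kN.
A_CD = 687.5 mm².
δ_AB = 42100·701/(294·209000) = 0.4803 mm
δ_BC = 200·894/(609·209000) = 0.001405 mm
δ_CD = -34900·829/(687.5·209000) = -0.2013 mm
δ = Σδ_i = 0.2804 mm.

0.280 mm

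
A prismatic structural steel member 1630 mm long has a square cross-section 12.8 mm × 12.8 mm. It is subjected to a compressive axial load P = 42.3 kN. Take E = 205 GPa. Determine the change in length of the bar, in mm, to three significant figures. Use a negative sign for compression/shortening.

-2.05 mm

A = 163.8 mm².
δ_mech = NL/(AE) = -42300·1630/(163.8·205000) = -2.053 mm.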